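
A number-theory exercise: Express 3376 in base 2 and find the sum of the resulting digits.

3376 in base 2 is 110100110000.
Digit sum: 1+1+0+1+0+0+1+1+0+0+0+0 = 5.

5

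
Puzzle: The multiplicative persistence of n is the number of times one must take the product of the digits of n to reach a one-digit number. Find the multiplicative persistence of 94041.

94041 → 0 (1 step)

1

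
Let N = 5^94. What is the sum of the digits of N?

319

5^94 = 504870979341447555463506281780983186990852118469774723052978515625
Sum of its 66 digits: 319.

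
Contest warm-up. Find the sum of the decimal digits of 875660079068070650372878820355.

138

8+7+5+6+6+0+0+7+9+0+6+8+0+7+0+6+5+0+3+7+2+8+7+8+8+2+0+3+5+5 = 138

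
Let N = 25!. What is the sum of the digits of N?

72

25! = 15511210043330985984000000
Sum of its 26 digits: 72.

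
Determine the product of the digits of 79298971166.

20575296

7×9×2×9×8×9×7×1×1×6×6 = 20575296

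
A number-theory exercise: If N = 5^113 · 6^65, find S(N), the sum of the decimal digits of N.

5^113 · 6^65 = 3659668643108751046346166641798092200588143896311521530151367187500000000000000000000000000000000000000000000000000000000000000000
Sum of its 130 digits: 279.

279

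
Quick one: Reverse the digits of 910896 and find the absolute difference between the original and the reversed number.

Reverse of 910896 is 698019.
|910896 − 698019| = 212877

212877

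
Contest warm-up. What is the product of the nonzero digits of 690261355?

6×9×2×6×1×3×5×5 = 48600

48600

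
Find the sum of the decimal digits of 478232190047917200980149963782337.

4+7+8+2+3+2+1+9+0+0+4+7+9+1+7+2+0+0+9+8+0+1+4+9+9+6+3+7+8+2+3+3+7 = 145

145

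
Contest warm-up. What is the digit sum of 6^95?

324

6^95 = 84017312692910353150294530241519781447677946305678352821897115016653438976
Sum of its 74 digits: 324.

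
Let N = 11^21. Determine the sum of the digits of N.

71

11^21 = 7400249944258160101211
Sum of its 22 digits: 71.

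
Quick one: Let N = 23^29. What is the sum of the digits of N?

23^29 = 3091058643093537522799545838540043339063
Sum of its 40 digits: 173.

173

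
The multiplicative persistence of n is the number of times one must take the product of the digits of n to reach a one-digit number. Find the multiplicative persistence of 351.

2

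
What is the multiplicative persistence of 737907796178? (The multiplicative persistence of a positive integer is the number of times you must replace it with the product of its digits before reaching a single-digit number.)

1

737907796178 → 0 (1 step)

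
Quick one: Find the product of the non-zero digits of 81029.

8×1×2×9 = 144

144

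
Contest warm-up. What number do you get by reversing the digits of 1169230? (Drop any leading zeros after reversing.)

329611

Reversing 1169230 gives 329611.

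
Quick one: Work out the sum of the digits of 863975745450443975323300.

106

8+6+3+9+7+5+7+4+5+4+5+0+4+4+3+9+7+5+3+2+3+3+0+0 = 106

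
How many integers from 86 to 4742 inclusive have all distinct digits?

The integers in [86, 4742] that have all distinct digits: 86, 87, 89, 90, 91, 92, …, 4738, 4739.
2536 qualify.

2536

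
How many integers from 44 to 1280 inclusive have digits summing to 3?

12

The integers in [44, 1280] that have digits summing to 3: 102, 111, 120, 201, 210, 300, …, 1110, 1200.
12 qualify.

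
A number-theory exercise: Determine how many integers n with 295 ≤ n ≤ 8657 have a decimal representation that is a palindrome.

The integers in [295, 8657] that have a decimal representation that is a palindrome: 303, 313, 323, 333, 343, 353, …, 8448, 8558.
146 qualify.

146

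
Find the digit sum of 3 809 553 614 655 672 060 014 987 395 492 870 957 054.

187

3+8+0+9+5+5+3+6+1+4+6+5+5+6+7+2+0+6+0+0+1+4+9+8+7+3+9+5+4+9+2+8+7+0+9+5+7+0+5+4 = 187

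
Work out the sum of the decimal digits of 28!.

28! = 304888344611713860501504000000
Sum of its 30 digits: 90.

90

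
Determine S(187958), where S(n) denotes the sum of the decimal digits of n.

38

1+8+7+9+5+8 = 38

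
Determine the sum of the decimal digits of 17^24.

109

17^24 = 339448671314611904643504117121
Sum of its 30 digits: 109.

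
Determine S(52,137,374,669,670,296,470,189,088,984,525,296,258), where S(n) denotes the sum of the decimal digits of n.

5+2+1+3+7+3+7+4+6+6+9+6+7+0+2+9+6+4+7+0+1+8+9+0+8+8+9+8+4+5+2+5+2+9+6+2+5+8 = 193

193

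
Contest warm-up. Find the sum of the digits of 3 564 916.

34

3+5+6+4+9+1+6 = 34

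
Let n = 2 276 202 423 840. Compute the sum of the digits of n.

2+2+7+6+2+0+2+4+2+3+8+4+0 = 42

42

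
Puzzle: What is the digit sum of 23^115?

23^115 = 3969183177467130020062144761902429056940039548592734721876064813679185800078513186972349169831395054442088305706871071391437318076384915982550175875645977607
Sum of its 157 digits: 707.

707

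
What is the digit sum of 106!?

106! = 114628056373470835453434738414834942870388487424139673389282723476762012382449946252660360871841673476016298287096435143747350528228224302506311680000000000000000000000000
Sum of its 171 digits: 639.

639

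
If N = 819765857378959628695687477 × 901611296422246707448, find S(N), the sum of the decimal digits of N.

819765857378959628695687477 × 901611296422246707448 = 739110157434138388116550034157410847920056228696
Sum of its 48 digits: 193.

193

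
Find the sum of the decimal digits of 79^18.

79^18 = 14364405059580771582276370834385761
Sum of its 35 digits: 154.

154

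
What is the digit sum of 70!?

70! = 11978571669969891796072783721689098736458938142546425857555362864628009582789845319680000000000000000
Sum of its 101 digits: 459.

459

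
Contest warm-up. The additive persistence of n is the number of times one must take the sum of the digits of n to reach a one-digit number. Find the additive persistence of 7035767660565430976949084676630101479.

3

7035767660565430976949084676630101479 → 176 → 14 → 5 (3 steps)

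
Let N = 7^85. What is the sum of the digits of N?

295

7^85 = 681292175541205709486531011694243236571309860372760091522256581907552807
Sum of its 72 digits: 295.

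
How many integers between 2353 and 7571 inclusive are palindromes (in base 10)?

The integers in [2353, 7571] that are palindromes (in base 10): 2442, 2552, 2662, 2772, 2882, 2992, …, 7447, 7557.
52 qualify.

52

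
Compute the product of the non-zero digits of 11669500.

1620

1×1×6×6×9×5 = 1620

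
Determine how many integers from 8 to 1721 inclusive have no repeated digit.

1075

The integers in [8, 1721] that have no repeated digit: 8, 9, 10, 12, 13, 14, …, 1709, 1720.
1075 qualify.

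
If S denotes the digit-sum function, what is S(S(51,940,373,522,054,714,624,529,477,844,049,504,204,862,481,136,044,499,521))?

13

First digit sum: 229.
2+2+9 = 13.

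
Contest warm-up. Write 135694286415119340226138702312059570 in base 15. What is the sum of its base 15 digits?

172

135694286415119340226138702312059570 in base 15 is A93533B57AC7074745939194A17430.
Digit sum: 10+9+3+5+3+3+11+5+7+10+12+7+0+7+4+7+4+5+9+3+9+1+9+4+10+1+7+4+3+0 = 172.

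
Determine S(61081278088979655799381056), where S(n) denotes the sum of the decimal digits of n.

6+1+0+8+1+2+7+8+0+8+8+9+7+9+6+5+5+7+9+9+3+8+1+0+5+6 = 138

138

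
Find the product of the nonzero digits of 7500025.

350

7×5×2×5 = 350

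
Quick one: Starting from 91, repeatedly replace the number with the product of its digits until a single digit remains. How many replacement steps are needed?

91 → 9 (1 step)

1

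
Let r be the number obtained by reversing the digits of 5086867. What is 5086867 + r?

12773672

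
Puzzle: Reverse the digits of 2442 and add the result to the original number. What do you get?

4884

Reverse of 2442 is 2442.
2442 + 2442 = 4884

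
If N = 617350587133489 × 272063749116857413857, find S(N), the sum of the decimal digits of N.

617350587133489 × 272063749116857413857 = 167958715255030173845781063377357073
Sum of its 36 digits: 159.

159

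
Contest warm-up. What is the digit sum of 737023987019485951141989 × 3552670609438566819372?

207

737023987019485951141989 × 3552670609438566819372 = 2618403457135359514698560473880081306887810908
Sum of its 46 digits: 207.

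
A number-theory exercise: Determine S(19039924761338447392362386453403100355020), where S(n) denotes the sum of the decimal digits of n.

1+9+0+3+9+9+2+4+7+6+1+3+3+8+4+4+7+3+9+2+3+6+2+3+8+6+4+5+3+4+0+3+1+0+0+3+5+5+0+2+0 = 157

157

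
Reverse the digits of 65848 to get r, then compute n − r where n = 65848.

Reverse of 65848 is 84856.
65848 − 84856 = -19008

-19008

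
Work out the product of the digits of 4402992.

4×4×0×2×9×9×2 = 0

0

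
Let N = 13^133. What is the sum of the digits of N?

679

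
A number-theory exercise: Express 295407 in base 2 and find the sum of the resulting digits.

10

295407 in base 2 is 1001000000111101111.
Digit sum: 1+0+0+1+0+0+0+0+0+0+1+1+1+1+0+1+1+1+1 = 10.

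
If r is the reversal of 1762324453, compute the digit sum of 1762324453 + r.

Reversal of 1762324453 is 3544232671; 1762324453 + 3544232671 = 5306557124.
Digit sum of 5306557124: 5+3+0+6+5+5+7+1+2+4 = 38.

38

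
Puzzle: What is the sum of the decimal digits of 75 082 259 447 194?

67

7+5+0+8+2+2+5+9+4+4+7+1+9+4 = 67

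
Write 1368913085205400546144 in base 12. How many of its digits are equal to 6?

1368913085205400546144 in base 12 is 43501B483B1B66A4B914.
The digit 6 appears 2 times.

2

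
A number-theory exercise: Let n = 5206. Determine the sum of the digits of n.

13

5+2+0+6 = 13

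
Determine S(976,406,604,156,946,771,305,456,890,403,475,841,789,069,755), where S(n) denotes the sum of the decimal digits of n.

220

9+7+6+4+0+6+6+0+4+1+5+6+9+4+6+7+7+1+3+0+5+4+5+6+8+9+0+4+0+3+4+7+5+8+4+1+7+8+9+0+6+9+7+5+5 = 220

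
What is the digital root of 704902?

4

7+0+4+9+0+2 = 22
2+2 = 4
(Equivalently, 704902 mod 9 = 4.)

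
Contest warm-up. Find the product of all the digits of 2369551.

2×3×6×9×5×5×1 = 8100

8100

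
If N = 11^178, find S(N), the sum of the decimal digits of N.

11^178 = 233290985735628574771553105603298049722910150779438188710688145549549083518975740480663061638639633476100897013485981010563604515686537966613714558926634949087465684780460966676028753081
Sum of its 186 digits: 871.

871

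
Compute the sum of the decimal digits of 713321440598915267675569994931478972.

7+1+3+3+2+1+4+4+0+5+9+8+9+1+5+2+6+7+6+7+5+5+6+9+9+9+4+9+3+1+4+7+8+9+7+2 = 187

187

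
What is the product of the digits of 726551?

7×2×6×5×5×1 = 2100

2100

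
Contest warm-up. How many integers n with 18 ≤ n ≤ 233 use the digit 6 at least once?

The integers in [18, 233] that use the digit 6 at least once: 26, 36, 46, 56, 60, 61, …, 216, 226.
39 qualify.

39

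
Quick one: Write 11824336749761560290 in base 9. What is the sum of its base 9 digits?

90

11824336749761560290 in base 9 is 86701034877181817283.
Digit sum: 8+6+7+0+1+0+3+4+8+7+7+1+8+1+8+1+7+2+8+3 = 90.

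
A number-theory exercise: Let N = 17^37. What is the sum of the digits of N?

17^37 = 3362095853201812742282475234995233875224247377
Sum of its 46 digits: 197.

197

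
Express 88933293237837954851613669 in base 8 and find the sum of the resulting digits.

88933293237837954851613669 in base 8 is 44620266762326574714747225745.
Digit sum: 4+4+6+2+0+2+6+6+7+6+2+3+2+6+5+7+4+7+1+4+7+4+7+2+2+5+7+4+5 = 127.

127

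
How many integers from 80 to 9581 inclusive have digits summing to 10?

The integers in [80, 9581] that have digits summing to 10: 82, 91, 109, 118, 127, 136, …, 9010, 9100.
275 qualify.

275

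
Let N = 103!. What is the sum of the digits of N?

103! = 99029007164861804075467152545817733490901658221144924830052805546998766658416222832141441073883538492653516385977292093222882134415149891584000000000000000000000000
Sum of its 164 digits: 621.

621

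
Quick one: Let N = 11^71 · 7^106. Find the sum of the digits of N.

737

11^71 · 7^106 = 33057719306274234000881260711114971236958808082925209182222082164457084306653218290365842656748528818335736092673079511368348933482945929948941517562159498192609939
Sum of its 164 digits: 737.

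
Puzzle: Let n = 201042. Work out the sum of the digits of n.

2+0+1+0+4+2 = 9

9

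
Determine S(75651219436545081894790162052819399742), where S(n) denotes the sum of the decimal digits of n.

7+5+6+5+1+2+1+9+4+3+6+5+4+5+0+8+1+8+9+4+7+9+0+1+6+2+0+5+2+8+1+9+3+9+9+7+4+2 = 177

177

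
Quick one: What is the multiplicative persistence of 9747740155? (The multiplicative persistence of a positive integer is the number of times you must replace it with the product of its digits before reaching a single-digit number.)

1

9747740155 → 0 (1 step)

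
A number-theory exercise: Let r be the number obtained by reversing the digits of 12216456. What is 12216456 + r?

77677677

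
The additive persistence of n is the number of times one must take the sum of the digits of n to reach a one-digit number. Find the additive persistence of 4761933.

2

4761933 → 33 → 6 (2 steps)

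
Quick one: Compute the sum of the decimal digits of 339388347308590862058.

102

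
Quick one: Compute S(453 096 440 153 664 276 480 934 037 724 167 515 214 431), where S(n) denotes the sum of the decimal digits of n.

166

4+5+3+0+9+6+4+4+0+1+5+3+6+6+4+2+7+6+4+8+0+9+3+4+0+3+7+7+2+4+1+6+7+5+1+5+2+1+4+4+3+1 = 166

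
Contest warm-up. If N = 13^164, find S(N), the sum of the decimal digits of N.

13^164 = 486082267741725686461465072367119801511462184354442617737871858732262474061213473291414191485583808473845624851371982707918018983381062939958751597905920603096765580665918344056082961
Sum of its 183 digits: 835.

835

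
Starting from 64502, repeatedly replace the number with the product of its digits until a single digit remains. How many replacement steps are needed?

64502 → 0 (1 step)

1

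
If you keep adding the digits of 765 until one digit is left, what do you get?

7+6+5 = 18
1+8 = 9

9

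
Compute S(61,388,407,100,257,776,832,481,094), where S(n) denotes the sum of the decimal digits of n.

6+1+3+8+8+4+0+7+1+0+0+2+5+7+7+7+6+8+3+2+4+8+1+0+9+4 = 111

111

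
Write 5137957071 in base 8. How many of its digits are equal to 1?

2

5137957071 in base 8 is 46217600317.
The digit 1 appears 2 times.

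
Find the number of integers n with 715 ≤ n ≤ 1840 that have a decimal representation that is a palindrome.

37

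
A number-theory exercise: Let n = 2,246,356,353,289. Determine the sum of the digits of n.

58

2+2+4+6+3+5+6+3+5+3+2+8+9 = 58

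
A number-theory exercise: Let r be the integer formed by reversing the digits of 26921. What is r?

Reversing 26921 gives 12962.

12962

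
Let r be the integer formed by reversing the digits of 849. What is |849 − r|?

99

Reverse of 849 is 948.
|849 − 948| = 99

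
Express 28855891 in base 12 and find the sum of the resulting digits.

28855891 in base 12 is 97B7017.
Digit sum: 9+7+11+7+0+1+7 = 42.

42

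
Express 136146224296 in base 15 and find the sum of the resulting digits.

40

136146224296 in base 15 is 381C732031.
Digit sum: 3+8+1+12+7+3+2+0+3+1 = 40.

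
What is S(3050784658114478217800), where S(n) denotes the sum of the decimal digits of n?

89

3+0+5+0+7+8+4+6+5+8+1+1+4+4+7+8+2+1+7+8+0+0 = 89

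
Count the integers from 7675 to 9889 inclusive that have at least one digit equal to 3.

581

The integers in [7675, 9889] that have at least one digit equal to 3: 7683, 7693, 7703, 7713, 7723, 7730, …, 9873, 9883.
581 qualify.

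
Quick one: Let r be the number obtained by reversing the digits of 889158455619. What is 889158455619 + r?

1805713307607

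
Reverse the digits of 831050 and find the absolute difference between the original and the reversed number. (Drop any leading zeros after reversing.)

Reverse of 831050 is 50138.
|831050 − 50138| = 780912

780912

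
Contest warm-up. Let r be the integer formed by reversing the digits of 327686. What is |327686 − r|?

359037

Reverse of 327686 is 686723.
|327686 − 686723| = 359037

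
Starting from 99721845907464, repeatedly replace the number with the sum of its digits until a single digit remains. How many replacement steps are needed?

3

99721845907464 → 75 → 12 → 3 (3 steps)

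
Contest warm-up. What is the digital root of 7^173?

The digital root of n equals n mod 9 (or 9 when 9 | n), so we need 7^173 mod 9.
7^173 ≡ 4 (mod 9), so the digital root is 4.

4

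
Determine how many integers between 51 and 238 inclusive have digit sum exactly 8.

16

The integers in [51, 238] that have digit sum exactly 8: 53, 62, 71, 80, 107, 116, …, 224, 233.
16 qualify.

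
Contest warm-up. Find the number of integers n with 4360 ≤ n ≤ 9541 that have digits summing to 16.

308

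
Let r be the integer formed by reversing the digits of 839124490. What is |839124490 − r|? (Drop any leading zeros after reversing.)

744702552

Reverse of 839124490 is 94421938.
|839124490 − 94421938| = 744702552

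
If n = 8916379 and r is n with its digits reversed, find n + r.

18652577

Reverse of 8916379 is 9736198.
8916379 + 9736198 = 18652577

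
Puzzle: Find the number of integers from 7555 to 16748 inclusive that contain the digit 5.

3237

The integers in [7555, 16748] that contain the digit 5: 7555, 7556, 7557, 7558, 7559, 7560, …, 16735, 16745.
3237 qualify.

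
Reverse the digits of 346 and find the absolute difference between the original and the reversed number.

297

Reverse of 346 is 643.
|346 − 643| = 297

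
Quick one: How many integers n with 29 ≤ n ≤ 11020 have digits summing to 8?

200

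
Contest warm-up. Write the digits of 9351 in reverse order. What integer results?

1539

Reversing 9351 gives 1539.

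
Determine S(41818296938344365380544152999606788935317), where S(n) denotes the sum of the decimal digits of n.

4+1+8+1+8+2+9+6+9+3+8+3+4+4+3+6+5+3+8+0+5+4+4+1+5+2+9+9+9+6+0+6+7+8+8+9+3+5+3+1+7 = 206

206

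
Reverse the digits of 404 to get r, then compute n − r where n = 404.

Reverse of 404 is 404.
404 − 404 = 0

0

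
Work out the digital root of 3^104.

The digital root of n equals n mod 9 (or 9 when 9 | n), so we need 3^104 mod 9.
3^104 ≡ 0 (mod 9), so the digital root is 9.

9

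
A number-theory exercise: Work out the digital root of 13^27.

1

The digital root of n equals n mod 9 (or 9 when 9 | n), so we need 13^27 mod 9.
13^27 ≡ 1 (mod 9), so the digital root is 1.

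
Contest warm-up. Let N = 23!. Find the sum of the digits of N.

23! = 25852016738884976640000
Sum of its 23 digits: 99.

99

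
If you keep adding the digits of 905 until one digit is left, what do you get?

9+0+5 = 14
1+4 = 5

5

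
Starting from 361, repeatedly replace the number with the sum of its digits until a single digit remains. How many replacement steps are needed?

2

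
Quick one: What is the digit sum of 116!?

729

116! = 33931086844518982011982560935885732032396635556994207701963662088123265314176330336254535971207181169698868584991941607780111073928236261199604691797570505851011072000000000000000000000000000
Sum of its 191 digits: 729.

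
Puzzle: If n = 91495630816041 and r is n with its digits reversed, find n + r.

105557434475460

Reverse of 91495630816041 is 14061803659419.
91495630816041 + 14061803659419 = 105557434475460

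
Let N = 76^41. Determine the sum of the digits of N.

349

76^41 = 129824686791822543194085639764751145102253838334631845473451939269078025240576
Sum of its 78 digits: 349.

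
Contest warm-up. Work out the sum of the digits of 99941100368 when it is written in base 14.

99941100368 in base 14 is 4BA12CBB44.
Digit sum: 4+11+10+1+2+12+11+11+4+4 = 70.

70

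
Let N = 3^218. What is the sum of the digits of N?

423

3^218 = 102904301455531963439992866447168218522419143722136443140378363244115503241210542472452004357744699936489
Sum of its 105 digits: 423.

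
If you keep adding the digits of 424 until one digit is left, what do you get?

4+2+4 = 10
1+0 = 1
(Equivalently, 424 mod 9 = 1.)

1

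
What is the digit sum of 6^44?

153

6^44 = 17324272922341479351919144385642496
Sum of its 35 digits: 153.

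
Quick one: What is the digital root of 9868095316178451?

9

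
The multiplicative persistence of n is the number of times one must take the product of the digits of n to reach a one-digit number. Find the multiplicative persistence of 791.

791 → 63 → 18 → 8 (3 steps)

3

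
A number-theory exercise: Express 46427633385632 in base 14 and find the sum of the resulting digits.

70

46427633385632 in base 14 is B671764670D2.
Digit sum: 11+6+7+1+7+6+4+6+7+0+13+2 = 70.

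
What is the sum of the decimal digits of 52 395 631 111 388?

5+2+3+9+5+6+3+1+1+1+1+3+8+8 = 56

56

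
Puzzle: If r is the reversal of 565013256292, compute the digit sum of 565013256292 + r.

Reversal of 565013256292 is 292652310565; 565013256292 + 292652310565 = 857665566857.
Digit sum of 857665566857: 8+5+7+6+6+5+5+6+6+8+5+7 = 74.

74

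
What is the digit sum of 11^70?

367

11^70 = 7897469567994392174328988784504809847540729881935024059662581894710332201
Sum of its 73 digits: 367.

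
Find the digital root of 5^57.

The digital root of n equals n mod 9 (or 9 when 9 | n), so we need 5^57 mod 9.
5^57 ≡ 8 (mod 9), so the digital root is 8.

8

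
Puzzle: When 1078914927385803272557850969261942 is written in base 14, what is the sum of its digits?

1078914927385803272557850969261942 in base 14 is 8A487593875783B5486AAAA188114.
Digit sum: 8+10+4+8+7+5+9+3+8+7+5+7+8+3+11+5+4+8+6+10+10+10+10+1+8+8+1+1+4 = 189.

189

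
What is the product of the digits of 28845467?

2×8×8×4×5×4×6×7 = 430080

430080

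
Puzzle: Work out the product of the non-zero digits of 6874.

6×8×7×4 = 1344

1344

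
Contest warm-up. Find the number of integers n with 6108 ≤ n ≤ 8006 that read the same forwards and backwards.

19

The integers in [6108, 8006] that read the same forwards and backwards: 6116, 6226, 6336, 6446, 6556, 6666, …, 7887, 7997.
19 qualify.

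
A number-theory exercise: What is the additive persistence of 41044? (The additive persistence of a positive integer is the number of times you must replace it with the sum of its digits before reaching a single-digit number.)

2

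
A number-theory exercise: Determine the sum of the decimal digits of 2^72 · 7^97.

430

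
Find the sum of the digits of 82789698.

57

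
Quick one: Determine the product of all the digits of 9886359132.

2799360

9×8×8×6×3×5×9×1×3×2 = 2799360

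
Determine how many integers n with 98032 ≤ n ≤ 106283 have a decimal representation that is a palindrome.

26

The integers in [98032, 106283] that have a decimal representation that is a palindrome: 98089, 98189, 98289, 98389, 98489, 98589, …, 104401, 105501.
26 qualify.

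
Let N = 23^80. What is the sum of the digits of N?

484

23^80 = 8674149068844545725212845877190599102406873944216747217343910487904207607171475103715128399437179286425820801
Sum of its 109 digits: 484.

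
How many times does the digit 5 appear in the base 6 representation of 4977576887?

3

4977576887 in base 6 is 2141530425235.
The digit 5 appears 3 times.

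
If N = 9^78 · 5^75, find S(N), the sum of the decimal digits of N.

9^78 · 5^75 = 7139471453799196737066724031400856355009616327766356647076789693429677439308213740651494483291372716848854906857013702392578125
Sum of its 127 digits: 594.

594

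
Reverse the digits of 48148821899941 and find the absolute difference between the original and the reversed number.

33149009015757

Reverse of 48148821899941 is 14999812884184.
|48148821899941 − 14999812884184| = 33149009015757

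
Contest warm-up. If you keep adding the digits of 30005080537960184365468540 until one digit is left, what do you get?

1

3+0+0+0+5+0+8+0+5+3+7+9+6+0+1+8+4+3+6+5+4+6+8+5+4+0 = 100
1+0+0 = 1
(Equivalently, 30005080537960184365468540 mod 9 = 1.)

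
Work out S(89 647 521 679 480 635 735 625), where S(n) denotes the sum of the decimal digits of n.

118

8+9+6+4+7+5+2+1+6+7+9+4+8+0+6+3+5+7+3+5+6+2+5 = 118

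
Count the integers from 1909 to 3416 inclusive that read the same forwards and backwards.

15

The integers in [1909, 3416] that read the same forwards and backwards: 1991, 2002, 2112, 2222, 2332, 2442, …, 3223, 3333.
15 qualify.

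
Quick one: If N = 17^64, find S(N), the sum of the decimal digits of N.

334

17^64 = 5607005320601059253161325667991103602003892399764752527847859167616581809464321
Sum of its 79 digits: 334.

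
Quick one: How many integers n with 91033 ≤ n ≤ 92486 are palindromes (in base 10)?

14

The integers in [91033, 92486] that are palindromes (in base 10): 91119, 91219, 91319, 91419, 91519, 91619, …, 92329, 92429.
14 qualify.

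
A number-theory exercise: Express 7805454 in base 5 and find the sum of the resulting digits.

7805454 in base 5 is 3444233304.
Digit sum: 3+4+4+4+2+3+3+3+0+4 = 30.

30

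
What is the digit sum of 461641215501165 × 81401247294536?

461641215501165 × 81401247294536 = 37578170744360518001606134440
Sum of its 29 digits: 105.

105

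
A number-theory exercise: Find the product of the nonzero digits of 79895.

7×9×8×9×5 = 22680

22680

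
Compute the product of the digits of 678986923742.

6×7×8×9×8×6×9×2×3×7×4×2 = 438939648

438939648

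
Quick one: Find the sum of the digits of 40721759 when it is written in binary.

17

40721759 in base 2 is 10011011010101110101011111.
Digit sum: 1+0+0+1+1+0+1+1+0+1+0+1+0+1+1+1+0+1+0+1+0+1+1+1+1+1 = 17.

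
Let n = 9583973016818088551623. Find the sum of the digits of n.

106

9+5+8+3+9+7+3+0+1+6+8+1+8+0+8+8+5+5+1+6+2+3 = 106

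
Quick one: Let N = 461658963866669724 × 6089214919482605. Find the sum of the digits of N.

461658963866669724 × 6089214919482605 = 2811140650489806134483286498151020
Sum of its 34 digits: 132.

132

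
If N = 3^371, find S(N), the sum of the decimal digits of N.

801

3^371 = 1027981978176517631099155826982875536287894430558811184401340558151789530042702738847082175735494628410105715092614925774461618238071836894204719624175087168763213320596107859547
Sum of its 178 digits: 801.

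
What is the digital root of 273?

2+7+3 = 12
1+2 = 3
(Equivalently, 273 mod 9 = 3.)

3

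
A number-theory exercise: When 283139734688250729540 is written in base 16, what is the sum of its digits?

120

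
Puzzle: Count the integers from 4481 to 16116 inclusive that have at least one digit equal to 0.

The integers in [4481, 16116] that have at least one digit equal to 0: 4490, 4500, 4501, 4502, 4503, 4504, …, 16109, 16110.
3917 qualify.

3917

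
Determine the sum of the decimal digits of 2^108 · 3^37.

2^108 · 3^37 = 146125481875413598246519797461850389110697836412928
Sum of its 51 digits: 243.

243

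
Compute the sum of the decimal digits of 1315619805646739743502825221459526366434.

172

1+3+1+5+6+1+9+8+0+5+6+4+6+7+3+9+7+4+3+5+0+2+8+2+5+2+2+1+4+5+9+5+2+6+3+6+6+4+3+4 = 172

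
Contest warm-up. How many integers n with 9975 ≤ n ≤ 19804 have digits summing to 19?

The integers in [9975, 19804] that have digits summing to 19: 10099, 10189, 10198, 10279, 10288, 10297, …, 19720, 19801.
668 qualify.

668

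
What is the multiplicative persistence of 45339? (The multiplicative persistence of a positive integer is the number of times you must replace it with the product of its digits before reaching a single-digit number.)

2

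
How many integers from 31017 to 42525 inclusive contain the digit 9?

3806

The integers in [31017, 42525] that contain the digit 9: 31019, 31029, 31039, 31049, 31059, 31069, …, 42509, 42519.
3806 qualify.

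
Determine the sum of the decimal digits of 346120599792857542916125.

112

3+4+6+1+2+0+5+9+9+7+9+2+8+5+7+5+4+2+9+1+6+1+2+5 = 112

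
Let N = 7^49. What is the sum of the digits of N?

7^49 = 256923577521058878088611477224235621321607
Sum of its 42 digits: 178.

178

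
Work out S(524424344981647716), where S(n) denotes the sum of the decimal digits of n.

5+2+4+4+2+4+3+4+4+9+8+1+6+4+7+7+1+6 = 81

81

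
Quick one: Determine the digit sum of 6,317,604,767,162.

6+3+1+7+6+0+4+7+6+7+1+6+2 = 56

56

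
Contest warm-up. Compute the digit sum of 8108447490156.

8+1+0+8+4+4+7+4+9+0+1+5+6 = 57

57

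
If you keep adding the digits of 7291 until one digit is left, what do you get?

7+2+9+1 = 19
1+9 = 10
1+0 = 1

1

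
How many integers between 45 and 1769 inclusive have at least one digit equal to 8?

The integers in [45, 1769] that have at least one digit equal to 8: 48, 58, 68, 78, 80, 81, …, 1758, 1768.
407 qualify.

407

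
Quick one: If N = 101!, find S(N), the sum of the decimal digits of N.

639

101! = 9425947759838359420851623124482936749562312794702543768327889353416977599316221476503087861591808346911623490003549599583369706302603264000000000000000000000000
Sum of its 160 digits: 639.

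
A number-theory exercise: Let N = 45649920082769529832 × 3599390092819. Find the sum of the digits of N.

45649920082769529832 × 3599390092819 = 164311870083899750144587469476408
Sum of its 33 digits: 157.

157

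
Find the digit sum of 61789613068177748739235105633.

136

6+1+7+8+9+6+1+3+0+6+8+1+7+7+7+4+8+7+3+9+2+3+5+1+0+5+6+3+3 = 136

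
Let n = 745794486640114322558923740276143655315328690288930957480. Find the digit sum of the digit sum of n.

First digit sum: 259.
2+5+9 = 16.

16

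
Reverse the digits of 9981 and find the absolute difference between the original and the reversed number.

8082

Reverse of 9981 is 1899.
|9981 − 1899| = 8082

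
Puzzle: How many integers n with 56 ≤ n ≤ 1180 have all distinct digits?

744

The integers in [56, 1180] that have all distinct digits: 56, 57, 58, 59, 60, 61, …, 1097, 1098.
744 qualify.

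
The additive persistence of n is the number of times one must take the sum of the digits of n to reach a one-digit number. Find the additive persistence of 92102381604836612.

2

92102381604836612 → 62 → 8 (2 steps)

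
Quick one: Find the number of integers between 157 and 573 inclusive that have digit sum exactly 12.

The integers in [157, 573] that have digit sum exactly 12: 165, 174, 183, 192, 219, 228, …, 561, 570.
40 qualify.

40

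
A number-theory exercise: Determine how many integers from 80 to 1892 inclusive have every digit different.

The integers in [80, 1892] that have every digit different: 80, 81, 82, 83, 84, 85, …, 1890, 1892.
1109 qualify.

1109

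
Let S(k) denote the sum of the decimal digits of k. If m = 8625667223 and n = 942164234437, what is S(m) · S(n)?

2303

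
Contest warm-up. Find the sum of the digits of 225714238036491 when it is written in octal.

225714238036491 in base 8 is 6324446076515013.
Digit sum: 6+3+2+4+4+4+6+0+7+6+5+1+5+0+1+3 = 57.

57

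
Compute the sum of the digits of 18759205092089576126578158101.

128

1+8+7+5+9+2+0+5+0+9+2+0+8+9+5+7+6+1+2+6+5+7+8+1+5+8+1+0+1 = 128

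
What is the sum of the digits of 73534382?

7+3+5+3+4+3+8+2 = 35

35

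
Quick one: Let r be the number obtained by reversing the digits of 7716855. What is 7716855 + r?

13303032

Reverse of 7716855 is 5586177.
7716855 + 5586177 = 13303032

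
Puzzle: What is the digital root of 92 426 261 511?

3

9+2+4+2+6+2+6+1+5+1+1 = 39
3+9 = 12
1+2 = 3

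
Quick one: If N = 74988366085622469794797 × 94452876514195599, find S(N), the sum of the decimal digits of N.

74988366085622469794797 × 94452876514195599 = 7082866881886592339769637630167050498403
Sum of its 40 digits: 201.

201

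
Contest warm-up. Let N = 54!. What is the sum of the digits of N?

54! = 230843697339241380472092742683027581083278564571807941132288000000000000
Sum of its 72 digits: 261.

261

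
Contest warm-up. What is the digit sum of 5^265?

734

5^265 = 168675167091688371589577184820320304123359382117896120801244208401730308655516153476006005927193129425010689334885735617128810526305311458860410230020665522943090763874351978302001953125
Sum of its 186 digits: 734.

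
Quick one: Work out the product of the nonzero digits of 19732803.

9072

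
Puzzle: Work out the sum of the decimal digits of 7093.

7+0+9+3 = 19

19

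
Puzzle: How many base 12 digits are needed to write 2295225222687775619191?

20

2295225222687775619191 in base 12 is 72264812B54494079847, which has 20 digits.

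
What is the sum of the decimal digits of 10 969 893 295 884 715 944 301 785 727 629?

1+0+9+6+9+8+9+3+2+9+5+8+8+4+7+1+5+9+4+4+3+0+1+7+8+5+7+2+7+6+2+9 = 168

168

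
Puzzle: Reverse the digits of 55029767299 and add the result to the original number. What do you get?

Reverse of 55029767299 is 99276792055.
55029767299 + 99276792055 = 154306559354

154306559354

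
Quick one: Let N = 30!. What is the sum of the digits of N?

30! = 265252859812191058636308480000000
Sum of its 33 digits: 117.

117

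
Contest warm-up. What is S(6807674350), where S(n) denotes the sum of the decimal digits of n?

6+8+0+7+6+7+4+3+5+0 = 46

46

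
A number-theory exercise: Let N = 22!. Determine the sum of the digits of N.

22! = 1124000727777607680000
Sum of its 22 digits: 72.

72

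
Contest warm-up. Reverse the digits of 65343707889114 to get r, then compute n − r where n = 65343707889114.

Reverse of 65343707889114 is 41198870734356.
65343707889114 − 41198870734356 = 24144837154758

24144837154758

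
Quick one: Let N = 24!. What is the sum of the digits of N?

81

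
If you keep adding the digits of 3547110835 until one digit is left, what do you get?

1

3+5+4+7+1+1+0+8+3+5 = 37
3+7 = 10
1+0 = 1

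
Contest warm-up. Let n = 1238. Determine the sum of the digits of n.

14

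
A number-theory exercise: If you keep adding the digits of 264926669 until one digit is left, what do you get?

2+6+4+9+2+6+6+6+9 = 50
5+0 = 5

5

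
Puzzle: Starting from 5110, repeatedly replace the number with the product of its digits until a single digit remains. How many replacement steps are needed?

5110 → 0 (1 step)

1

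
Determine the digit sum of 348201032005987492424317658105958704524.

157

3+4+8+2+0+1+0+3+2+0+0+5+9+8+7+4+9+2+4+2+4+3+1+7+6+5+8+1+0+5+9+5+8+7+0+4+5+2+4 = 157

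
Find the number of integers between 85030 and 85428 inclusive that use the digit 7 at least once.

The integers in [85030, 85428] that use the digit 7 at least once: 85037, 85047, 85057, 85067, 85070, 85071, …, 85417, 85427.
76 qualify.

76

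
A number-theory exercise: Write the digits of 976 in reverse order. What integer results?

679

Reversing 976 gives 679.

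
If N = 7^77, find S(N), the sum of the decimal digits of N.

319

7^77 = 118181386580595879976868414312001964434038548836769923458287039207
Sum of its 66 digits: 319.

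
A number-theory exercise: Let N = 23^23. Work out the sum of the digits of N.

146

23^23 = 20880467999847912034355032910567
Sum of its 32 digits: 146.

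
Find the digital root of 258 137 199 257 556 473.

8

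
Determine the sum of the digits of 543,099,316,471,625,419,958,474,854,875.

153

5+4+3+0+9+9+3+1+6+4+7+1+6+2+5+4+1+9+9+5+8+4+7+4+8+5+4+8+7+5 = 153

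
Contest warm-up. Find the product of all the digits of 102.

0

1×0×2 = 0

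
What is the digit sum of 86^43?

347

86^43 = 152557443892491885854961192350073669245406050914671941810204214608665040109443219456
Sum of its 84 digits: 347.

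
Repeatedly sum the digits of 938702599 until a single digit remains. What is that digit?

7

9+3+8+7+0+2+5+9+9 = 52
5+2 = 7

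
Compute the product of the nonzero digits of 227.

2×2×7 = 28

28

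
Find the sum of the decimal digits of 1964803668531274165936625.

1+9+6+4+8+0+3+6+6+8+5+3+1+2+7+4+1+6+5+9+3+6+6+2+5 = 116

116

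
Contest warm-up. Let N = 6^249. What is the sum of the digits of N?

6^249 = 57499139526161556613160736431103195248117117770976881929693907583391481133715866525375576235979177806693927886277089709919661819723832750745706177732207615675114963561688319851361070609015504896
Sum of its 194 digits: 918.

918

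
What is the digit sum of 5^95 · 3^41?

5^95 · 3^41 = 92070787002296418174483921539626480611242707007002561425679232343100011348724365234375
Sum of its 86 digits: 324.

324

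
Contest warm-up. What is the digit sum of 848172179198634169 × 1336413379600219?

133

848172179198634169 × 1336413379600219 = 1133508648485729259204572053283011
Sum of its 34 digits: 133.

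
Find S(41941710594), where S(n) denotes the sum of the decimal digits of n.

45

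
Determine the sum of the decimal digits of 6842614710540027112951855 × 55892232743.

6842614710540027112951855 × 55892232743 = 382449013972178770614635429413588265
Sum of its 36 digits: 164.

164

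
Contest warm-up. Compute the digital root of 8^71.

The digital root of n equals n mod 9 (or 9 when 9 | n), so we need 8^71 mod 9.
8^71 ≡ 8 (mod 9), so the digital root is 8.

8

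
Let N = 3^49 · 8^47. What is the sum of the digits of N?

315

3^49 · 8^47 = 667069170918911583678050847611690283729459712228493670355688226816
Sum of its 66 digits: 315.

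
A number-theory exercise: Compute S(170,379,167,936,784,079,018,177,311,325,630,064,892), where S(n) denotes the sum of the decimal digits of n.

1+7+0+3+7+9+1+6+7+9+3+6+7+8+4+0+7+9+0+1+8+1+7+7+3+1+1+3+2+5+6+3+0+0+6+4+8+9+2 = 171

171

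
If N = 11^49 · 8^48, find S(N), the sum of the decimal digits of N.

443

11^49 · 8^48 = 23799122715529819131197402221287767183884732617723695844376493717005065558426540525836992249856
Sum of its 95 digits: 443.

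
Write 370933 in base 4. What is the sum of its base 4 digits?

16

370933 in base 4 is 1122203311.
Digit sum: 1+1+2+2+2+0+3+3+1+1 = 16.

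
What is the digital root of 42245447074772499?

9

4+2+2+4+5+4+4+7+0+7+4+7+7+2+4+9+9 = 81
8+1 = 9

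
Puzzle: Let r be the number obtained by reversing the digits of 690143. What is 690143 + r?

Reverse of 690143 is 341096.
690143 + 341096 = 1031239

1031239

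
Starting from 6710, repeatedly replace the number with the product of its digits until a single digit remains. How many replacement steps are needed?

1

6710 → 0 (1 step)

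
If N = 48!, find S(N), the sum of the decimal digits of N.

48! = 12413915592536072670862289047373375038521486354677760000000000
Sum of its 62 digits: 234.

234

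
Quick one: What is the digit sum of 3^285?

3^285 = 9540202543551810321951771475143599158212099055721626495417399393442928940685104209944367620174062135063700980192985712626997494148209043
Sum of its 136 digits: 585.

585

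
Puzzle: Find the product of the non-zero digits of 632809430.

31104

6×3×2×8×9×4×3 = 31104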